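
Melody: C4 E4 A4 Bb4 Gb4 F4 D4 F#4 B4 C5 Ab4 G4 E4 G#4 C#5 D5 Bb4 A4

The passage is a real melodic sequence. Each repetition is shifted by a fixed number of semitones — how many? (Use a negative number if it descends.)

Unit = 6 notes; the statements start on C4, D4, E4, moving up a 2nd each time.
C4 to D4 spans +2 semitones.

2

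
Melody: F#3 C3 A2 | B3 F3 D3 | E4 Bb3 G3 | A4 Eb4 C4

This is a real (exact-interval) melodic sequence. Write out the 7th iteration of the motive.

C6 Gb5 Eb5

Taking 3-note groups, the heads are F#3, B3, E4, A4: the pattern moves up a 4th.
Extending up a 4th: D5 → G5 → C6.
From C6 the exact shape gives C6 Gb5 Eb5.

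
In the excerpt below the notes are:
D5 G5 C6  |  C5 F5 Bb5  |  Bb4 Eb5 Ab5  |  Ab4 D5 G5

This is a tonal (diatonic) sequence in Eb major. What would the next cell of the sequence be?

G4 C5 F5

Taking 3-note groups, the heads are D5, C5, Bb4, Ab4: the pattern moves down a 2nd.
So cell 5 is G4 C5 F5.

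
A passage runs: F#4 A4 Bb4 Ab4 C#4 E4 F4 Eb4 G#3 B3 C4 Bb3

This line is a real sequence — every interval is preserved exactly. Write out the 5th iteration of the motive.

Taking 4-note groups, the heads are F#4, C#4, G#3: the pattern moves down a 4th.
Extending down a 4th: D#3 → A#2.
So cell 5 is A#2 C#3 D3 C3.

A#2 C#3 D3 C3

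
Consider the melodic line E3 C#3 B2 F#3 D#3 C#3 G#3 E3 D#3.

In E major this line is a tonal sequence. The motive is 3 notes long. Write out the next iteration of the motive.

A3 F#3 E3

Taking 3-note groups, the heads are E3, F#3, G#3: the pattern moves up a 2nd.
From A3 the diatonic shape gives A3 F#3 E3.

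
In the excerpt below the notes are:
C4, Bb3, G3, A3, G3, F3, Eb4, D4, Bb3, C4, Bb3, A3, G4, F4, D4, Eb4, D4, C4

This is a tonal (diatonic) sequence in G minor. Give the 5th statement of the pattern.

D5 C5 A4 Bb4 A4 G4

With a 6-note motive the entries are C4, Eb4, G4, each up a 3rd from the previous.
Extending up a 3rd: Bb4 → D5.
So cell 5 is D5 C5 A4 Bb4 A4 G4.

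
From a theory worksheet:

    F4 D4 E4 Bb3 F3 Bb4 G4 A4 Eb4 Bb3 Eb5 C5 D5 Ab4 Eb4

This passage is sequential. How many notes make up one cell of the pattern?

5

Try groups of 5 (3 cells in 15 notes):
F4 D4 E4 Bb3 F3 | Bb4 G4 A4 Eb4 Bb3 | Eb5 C5 D5 Ab4 Eb4
That's a consistent up a 4th shift per cell, and no other grouping gives one.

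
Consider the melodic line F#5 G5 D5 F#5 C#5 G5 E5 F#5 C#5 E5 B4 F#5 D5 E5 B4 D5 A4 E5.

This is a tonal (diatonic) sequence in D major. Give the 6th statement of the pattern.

A4 B4 F#4 A4 E4 B4

With a 6-note motive the entries are F#5, E5, D5, each down a 2nd from the previous.
Continuing the starts: C#5 → B4 → A4.
From A4 the diatonic shape gives A4 B4 F#4 A4 E4 B4.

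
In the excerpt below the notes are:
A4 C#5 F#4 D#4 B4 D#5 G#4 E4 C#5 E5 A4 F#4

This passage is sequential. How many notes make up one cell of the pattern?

4

Try groups of 4 (3 cells in 12 notes):
A4 C#5 F#4 D#4 | B4 D#5 G#4 E4 | C#5 E5 A4 F#4
Each cell is the previous one up a 2nd — so the unit is 4 notes.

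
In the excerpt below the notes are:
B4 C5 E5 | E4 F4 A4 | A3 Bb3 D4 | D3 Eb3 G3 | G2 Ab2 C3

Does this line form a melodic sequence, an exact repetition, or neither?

sequence

Each 3-note cell is the previous one transposed down a 5th.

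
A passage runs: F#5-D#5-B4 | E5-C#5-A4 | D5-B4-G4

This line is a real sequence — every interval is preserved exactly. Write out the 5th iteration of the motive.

Unit = 3 notes; the statements start on F#5, E5, D5, moving down a 2nd each time.
Extending down a 2nd: C5 → Bb4.
Statement 5 starts on Bb4 and keeps the same exact contour: Bb4 G4 Eb4.

Bb4 G4 Eb4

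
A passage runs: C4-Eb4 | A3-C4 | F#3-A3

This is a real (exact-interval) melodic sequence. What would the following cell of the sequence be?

D#3 F#3

Taking 2-note groups, the heads are C4, A3, F#3: the pattern moves down a 3rd.
So cell 4 is D#3 F#3.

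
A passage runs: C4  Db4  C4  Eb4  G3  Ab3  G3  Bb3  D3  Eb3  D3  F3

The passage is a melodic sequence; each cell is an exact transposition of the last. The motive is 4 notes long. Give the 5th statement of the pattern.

The 4-note cells begin on C4, G3, D3 — each down a 4th from the last.
Extending down a 4th: A2 → E2.
From E2 the exact shape gives E2 F2 E2 G2.

E2 F2 E2 G2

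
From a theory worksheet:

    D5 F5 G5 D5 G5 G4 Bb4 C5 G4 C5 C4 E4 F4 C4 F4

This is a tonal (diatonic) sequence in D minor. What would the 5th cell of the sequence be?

With a 5-note motive the entries are D5, G4, C4, each down a 5th from the previous.
Extending down a 5th: F3 → Bb2.
From Bb2 the diatonic shape gives Bb2 D3 E3 Bb2 E3.

Bb2 D3 E3 Bb2 E3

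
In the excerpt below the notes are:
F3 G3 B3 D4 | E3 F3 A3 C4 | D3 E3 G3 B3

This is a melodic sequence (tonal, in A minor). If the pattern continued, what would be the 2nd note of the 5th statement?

C3

With 4-note cells, note 2 of each statement runs G3, F3, E3.
Each moves down a 2nd. Continuing: D3 → C3.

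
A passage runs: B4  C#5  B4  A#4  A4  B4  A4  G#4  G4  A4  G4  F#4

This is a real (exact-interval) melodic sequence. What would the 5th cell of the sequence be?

Eb4 F4 Eb4 D4

Taking 4-note groups, the heads are B4, A4, G4: the pattern moves down a 2nd.
Extending down a 2nd: F4 → Eb4.
From Eb4 the exact shape gives Eb4 F4 Eb4 D4.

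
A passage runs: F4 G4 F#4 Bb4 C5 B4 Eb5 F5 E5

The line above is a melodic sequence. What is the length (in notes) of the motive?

3

9 notes total. Splitting into 3 groups of 3:
F4 G4 F#4 | Bb4 C5 B4 | Eb5 F5 E5
Each cell is the previous one up a 4th — so the unit is 3 notes.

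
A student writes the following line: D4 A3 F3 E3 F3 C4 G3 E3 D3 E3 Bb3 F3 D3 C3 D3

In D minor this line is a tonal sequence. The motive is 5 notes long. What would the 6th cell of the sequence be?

Taking 5-note groups, the heads are D4, C4, Bb3: the pattern moves down a 2nd.
Continuing the starts: A3 → G3 → F3.
So cell 6 is F3 C3 A2 G2 A2.

F3 C3 A2 G2 A2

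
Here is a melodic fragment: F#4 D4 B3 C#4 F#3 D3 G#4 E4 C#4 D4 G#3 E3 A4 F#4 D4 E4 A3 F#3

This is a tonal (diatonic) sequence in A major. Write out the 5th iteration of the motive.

Taking 6-note groups, the heads are F#4, G#4, A4: the pattern moves up a 2nd.
Continuing the starts: B4 → C#5.
So cell 5 is C#5 A4 F#4 G#4 C#4 A3.

C#5 A4 F#4 G#4 C#4 A3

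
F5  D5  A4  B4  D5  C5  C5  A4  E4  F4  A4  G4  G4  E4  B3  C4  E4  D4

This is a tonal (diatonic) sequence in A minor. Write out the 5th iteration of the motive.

Unit = 6 notes; the statements start on F5, C5, G4, moving down a 4th each time.
Extending down a 4th: D4 → A3.
Statement 5 starts on A3 and keeps the same diatonic contour: A3 F3 C3 D3 F3 E3.

A3 F3 C3 D3 F3 E3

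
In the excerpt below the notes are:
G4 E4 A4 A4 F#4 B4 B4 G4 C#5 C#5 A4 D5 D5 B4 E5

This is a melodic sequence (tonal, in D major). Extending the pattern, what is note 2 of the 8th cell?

E5

With 3-note cells, note 2 of each statement runs E4, F#4, G4, A4, B4.
Carrying that up a 2nd forward: C#5 → D5 → E5.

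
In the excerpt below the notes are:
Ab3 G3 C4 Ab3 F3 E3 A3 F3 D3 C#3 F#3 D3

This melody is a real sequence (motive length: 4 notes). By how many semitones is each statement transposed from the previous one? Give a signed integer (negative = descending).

-3

The 4-note cells begin on Ab3, F3, D3 — each down a 3rd from the last.
Ab3→F3 is 53 − 56 = -3 semitones.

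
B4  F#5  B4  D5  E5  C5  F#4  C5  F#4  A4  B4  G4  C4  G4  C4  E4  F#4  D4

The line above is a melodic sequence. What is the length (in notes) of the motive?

6

There are 18 notes; a 6-note unit gives 3 cells:
B4 F#5 B4 D5 E5 C5 | F#4 C5 F#4 A4 B4 G4 | C4 G4 C4 E4 F#4 D4
Every group is a transposition down a 4th of the one before; no shorter unit works.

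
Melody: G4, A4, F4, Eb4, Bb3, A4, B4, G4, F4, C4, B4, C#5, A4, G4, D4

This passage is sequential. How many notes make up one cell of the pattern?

Try groups of 5 (3 cells in 15 notes):
G4 A4 F4 Eb4 Bb3 | A4 B4 G4 F4 C4 | B4 C#5 A4 G4 D4
Every group is a transposition up a 2nd of the one before; no shorter unit works.

5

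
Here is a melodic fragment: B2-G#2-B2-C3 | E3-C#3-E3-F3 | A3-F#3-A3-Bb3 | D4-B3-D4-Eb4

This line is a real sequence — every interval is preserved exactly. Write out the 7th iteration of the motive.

F5 D5 F5 Gb5

The 4-note cells begin on B2, E3, A3, D4 — each up a 4th from the last.
Continuing the starts: G4 → C5 → F5.
So cell 7 is F5 D5 F5 Gb5.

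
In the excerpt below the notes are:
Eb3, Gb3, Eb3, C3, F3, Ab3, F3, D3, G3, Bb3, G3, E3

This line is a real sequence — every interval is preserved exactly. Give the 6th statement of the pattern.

With a 4-note motive the entries are Eb3, F3, G3, each up a 2nd from the previous.
Continuing the starts: A3 → B3 → C#4.
So cell 6 is C#4 E4 C#4 A#3.

C#4 E4 C#4 A#3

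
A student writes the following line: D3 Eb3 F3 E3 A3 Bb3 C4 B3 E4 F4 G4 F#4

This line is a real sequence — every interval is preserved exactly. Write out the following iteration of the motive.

Taking 4-note groups, the heads are D3, A3, E4: the pattern moves up a 5th.
From B4 the exact shape gives B4 C5 D5 C#5.

B4 C5 D5 C#5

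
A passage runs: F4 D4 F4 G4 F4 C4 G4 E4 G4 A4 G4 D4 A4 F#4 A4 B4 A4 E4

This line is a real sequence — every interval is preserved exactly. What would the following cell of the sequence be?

With a 6-note motive the entries are F4, G4, A4, each up a 2nd from the previous.
From B4 the exact shape gives B4 G#4 B4 C#5 B4 F#4.

B4 G#4 B4 C#5 B4 F#4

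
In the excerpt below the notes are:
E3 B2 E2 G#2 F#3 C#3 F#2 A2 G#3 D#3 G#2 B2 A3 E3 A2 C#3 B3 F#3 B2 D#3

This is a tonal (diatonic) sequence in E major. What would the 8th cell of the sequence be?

The 4-note cells begin on E3, F#3, G#3, A3, B3 — each up a 2nd from the last.
Carrying on: C#4 → D#4 → E4.
From E4 the diatonic shape gives E4 B3 E3 G#3.

E4 B3 E3 G#3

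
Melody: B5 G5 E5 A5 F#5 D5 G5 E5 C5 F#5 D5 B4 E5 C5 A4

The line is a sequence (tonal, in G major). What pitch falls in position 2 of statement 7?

The unit is 3 notes. Position-2 pitches of the 5 shown cells: G5, F#5, E5, D5, C5.
Extending down a 2nd: B4 → A4.

A4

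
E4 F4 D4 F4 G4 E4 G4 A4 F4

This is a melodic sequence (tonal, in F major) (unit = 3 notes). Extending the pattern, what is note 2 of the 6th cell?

D5

Grouping in 3s, the 2nd note of each cell is F4, G4, A4.
Extending up a 2nd: Bb4 → C5 → D5.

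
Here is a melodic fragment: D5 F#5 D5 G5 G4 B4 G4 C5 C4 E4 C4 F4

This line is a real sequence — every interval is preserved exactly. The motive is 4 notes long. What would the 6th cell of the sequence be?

Eb2 G2 Eb2 Ab2

The 4-note cells begin on D5, G4, C4 — each down a 5th from the last.
Carrying on: F3 → Bb2 → Eb2.
Statement 6 starts on Eb2 and keeps the same exact contour: Eb2 G2 Eb2 Ab2.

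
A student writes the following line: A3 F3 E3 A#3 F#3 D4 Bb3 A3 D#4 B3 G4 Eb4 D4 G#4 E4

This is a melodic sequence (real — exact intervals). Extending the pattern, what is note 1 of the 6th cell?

Bb5

With 5-note cells, note 1 of each statement runs A3, D4, G4.
Carrying that up a 4th forward: C5 → F5 → Bb5.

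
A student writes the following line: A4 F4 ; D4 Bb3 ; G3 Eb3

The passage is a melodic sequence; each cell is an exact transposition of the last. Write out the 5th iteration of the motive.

F2 Db2

The 2-note cells begin on A4, D4, G3 — each down a 5th from the last.
Continuing the starts: C3 → F2.
Statement 5 starts on F2 and keeps the same exact contour: F2 Db2.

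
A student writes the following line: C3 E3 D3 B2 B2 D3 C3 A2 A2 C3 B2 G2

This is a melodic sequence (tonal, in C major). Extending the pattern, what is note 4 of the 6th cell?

Grouping in 4s, the 4th note of each cell is B2, A2, G2.
Extending down a 2nd: F2 → E2 → D2.

D2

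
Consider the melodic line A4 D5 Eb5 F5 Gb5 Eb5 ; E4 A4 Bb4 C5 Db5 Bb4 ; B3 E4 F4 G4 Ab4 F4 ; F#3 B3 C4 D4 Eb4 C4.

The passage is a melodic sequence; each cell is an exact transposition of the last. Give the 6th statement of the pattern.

Unit = 6 notes; the statements start on A4, E4, B3, F#3, moving down a 4th each time.
Continuing the starts: C#3 → G#2.
So cell 6 is G#2 C#3 D3 E3 F3 D3.

G#2 C#3 D3 E3 F3 D3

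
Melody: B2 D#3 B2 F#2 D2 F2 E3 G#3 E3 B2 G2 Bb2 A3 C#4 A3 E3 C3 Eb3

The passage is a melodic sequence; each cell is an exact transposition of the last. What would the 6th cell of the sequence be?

C5 E5 C5 G4 Eb4 Gb4

With a 6-note motive the entries are B2, E3, A3, each up a 4th from the previous.
Continuing the starts: D4 → G4 → C5.
Statement 6 starts on C5 and keeps the same exact contour: C5 E5 C5 G4 Eb4 Gb4.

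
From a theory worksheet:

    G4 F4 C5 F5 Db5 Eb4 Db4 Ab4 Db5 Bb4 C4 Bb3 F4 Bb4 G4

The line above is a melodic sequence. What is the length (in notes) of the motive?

15 notes total. Splitting into 3 groups of 5:
G4 F4 C5 F5 Db5 | Eb4 Db4 Ab4 Db5 Bb4 | C4 Bb3 F4 Bb4 G4
Every group is a transposition down a 3rd of the one before; no shorter unit works.

5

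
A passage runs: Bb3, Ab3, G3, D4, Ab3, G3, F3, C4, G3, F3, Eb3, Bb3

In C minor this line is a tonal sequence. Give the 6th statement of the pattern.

With a 4-note motive the entries are Bb3, Ab3, G3, each down a 2nd from the previous.
Carrying on: F3 → Eb3 → D3.
So cell 6 is D3 C3 Bb2 F3.

D3 C3 Bb2 F3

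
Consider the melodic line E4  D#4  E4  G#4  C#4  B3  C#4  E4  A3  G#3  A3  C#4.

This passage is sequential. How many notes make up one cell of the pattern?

There are 12 notes; a 4-note unit gives 3 cells:
E4 D#4 E4 G#4 | C#4 B3 C#4 E4 | A3 G#3 A3 C#4
Each cell is the previous one down a 3rd — so the unit is 4 notes.

4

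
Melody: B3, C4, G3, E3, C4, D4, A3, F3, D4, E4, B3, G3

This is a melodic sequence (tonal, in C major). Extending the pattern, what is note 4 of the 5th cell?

B3

The unit is 4 notes. Position-4 pitches of the 3 shown cells: E3, F3, G3.
Extending up a 2nd: A3 → B3.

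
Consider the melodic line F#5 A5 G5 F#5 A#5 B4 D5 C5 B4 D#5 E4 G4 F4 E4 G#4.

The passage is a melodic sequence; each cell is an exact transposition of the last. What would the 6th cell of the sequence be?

G2 Bb2 Ab2 G2 B2

Taking 5-note groups, the heads are F#5, B4, E4: the pattern moves down a 5th.
Carrying on: A3 → D3 → G2.
So cell 6 is G2 Bb2 Ab2 G2 B2.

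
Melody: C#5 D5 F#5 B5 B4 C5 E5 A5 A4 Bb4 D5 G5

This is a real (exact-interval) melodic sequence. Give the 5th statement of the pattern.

The 4-note cells begin on C#5, B4, A4 — each down a 2nd from the last.
Extending down a 2nd: G4 → F4.
From F4 the exact shape gives F4 Gb4 Bb4 Eb5.

F4 Gb4 Bb4 Eb5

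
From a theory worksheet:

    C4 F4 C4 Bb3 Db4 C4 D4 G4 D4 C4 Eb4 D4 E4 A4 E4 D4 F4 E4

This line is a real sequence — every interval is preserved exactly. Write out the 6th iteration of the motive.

A#4 D#5 A#4 G#4 B4 A#4

The 6-note cells begin on C4, D4, E4 — each up a 2nd from the last.
Carrying on: F#4 → G#4 → A#4.
So cell 6 is A#4 D#5 A#4 G#4 B4 A#4.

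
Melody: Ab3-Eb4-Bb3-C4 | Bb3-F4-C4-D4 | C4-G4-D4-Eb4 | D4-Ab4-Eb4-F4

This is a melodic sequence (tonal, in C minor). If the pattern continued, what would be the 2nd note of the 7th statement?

D5

The unit is 4 notes. Position-2 pitches of the 4 shown cells: Eb4, F4, G4, Ab4.
Extending up a 2nd: Bb4 → C5 → D5.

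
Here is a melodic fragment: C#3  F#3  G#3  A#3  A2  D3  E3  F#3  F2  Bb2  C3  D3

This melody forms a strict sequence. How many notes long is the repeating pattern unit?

4

12 notes total. Splitting into 3 groups of 4:
C#3 F#3 G#3 A#3 | A2 D3 E3 F#3 | F2 Bb2 C3 D3
Every group is a transposition down a 3rd of the one before; no shorter unit works.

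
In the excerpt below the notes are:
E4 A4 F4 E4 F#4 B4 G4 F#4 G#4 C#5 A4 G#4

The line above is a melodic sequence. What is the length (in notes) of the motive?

Try groups of 4 (3 cells in 12 notes):
E4 A4 F4 E4 | F#4 B4 G4 F#4 | G#4 C#5 A4 G#4
Every group is a transposition up a 2nd of the one before; no shorter unit works.

4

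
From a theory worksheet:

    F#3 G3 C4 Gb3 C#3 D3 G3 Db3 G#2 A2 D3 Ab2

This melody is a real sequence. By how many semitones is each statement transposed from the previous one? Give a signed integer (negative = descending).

-5

Unit = 4 notes; the statements start on F#3, C#3, G#2, moving down a 4th each time.
Counting half-steps from F#3 to C#3: -5.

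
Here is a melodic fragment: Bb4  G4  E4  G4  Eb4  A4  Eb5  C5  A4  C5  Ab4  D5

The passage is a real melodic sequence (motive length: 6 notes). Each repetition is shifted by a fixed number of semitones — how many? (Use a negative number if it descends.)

With a 6-note motive the entries are Bb4, Eb5, each up a 4th from the previous.
Bb4→Eb5 is 75 − 70 = 5 semitones.

5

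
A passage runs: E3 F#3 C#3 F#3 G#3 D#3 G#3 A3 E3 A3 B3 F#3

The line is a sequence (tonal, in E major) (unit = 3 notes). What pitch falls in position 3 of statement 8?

C#4

With 3-note cells, note 3 of each statement runs C#3, D#3, E3, F#3.
Extending up a 2nd: G#3 → A3 → B3 → C#4.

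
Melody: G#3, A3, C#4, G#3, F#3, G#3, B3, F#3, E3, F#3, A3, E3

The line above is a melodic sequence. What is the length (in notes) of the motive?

There are 12 notes; a 4-note unit gives 3 cells:
G#3 A3 C#4 G#3 | F#3 G#3 B3 F#3 | E3 F#3 A3 E3
Each cell is the previous one down a 2nd — so the unit is 4 notes.

4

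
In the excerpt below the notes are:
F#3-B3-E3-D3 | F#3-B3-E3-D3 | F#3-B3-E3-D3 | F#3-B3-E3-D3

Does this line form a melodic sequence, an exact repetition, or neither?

Each 4-note cell is identical (F#3 B3 E3 D3), restated at the same pitch.

repetition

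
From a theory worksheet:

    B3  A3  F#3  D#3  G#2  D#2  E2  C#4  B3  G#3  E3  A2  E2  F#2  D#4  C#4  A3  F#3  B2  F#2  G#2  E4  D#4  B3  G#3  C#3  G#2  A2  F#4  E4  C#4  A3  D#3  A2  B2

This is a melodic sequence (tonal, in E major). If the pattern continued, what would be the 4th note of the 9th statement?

The unit is 7 notes. Position-4 pitches of the 5 shown cells: D#3, E3, F#3, G#3, A3.
Carrying that up a 2nd forward: B3 → C#4 → D#4 → E4.

E4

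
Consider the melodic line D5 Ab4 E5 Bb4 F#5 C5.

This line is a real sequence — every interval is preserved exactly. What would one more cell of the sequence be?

G#5 D5

With a 2-note motive the entries are D5, E5, F#5, each up a 2nd from the previous.
Statement 4 starts on G#5 and keeps the same exact contour: G#5 D5.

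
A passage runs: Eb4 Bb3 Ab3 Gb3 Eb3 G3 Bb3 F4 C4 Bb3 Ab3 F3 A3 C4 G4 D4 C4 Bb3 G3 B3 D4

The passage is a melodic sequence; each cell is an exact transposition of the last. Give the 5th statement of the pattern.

B4 F#4 E4 D4 B3 D#4 F#4

Unit = 7 notes; the statements start on Eb4, F4, G4, moving up a 2nd each time.
Extending up a 2nd: A4 → B4.
Statement 5 starts on B4 and keeps the same exact contour: B4 F#4 E4 D4 B3 D#4 F#4.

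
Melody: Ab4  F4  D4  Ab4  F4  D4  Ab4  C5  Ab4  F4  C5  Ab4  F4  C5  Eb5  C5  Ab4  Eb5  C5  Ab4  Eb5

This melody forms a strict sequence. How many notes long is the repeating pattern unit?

21 notes total. Splitting into 3 groups of 7:
Ab4 F4 D4 Ab4 F4 D4 Ab4 | C5 Ab4 F4 C5 Ab4 F4 C5 | Eb5 C5 Ab4 Eb5 C5 Ab4 Eb5
That's a consistent up a 3rd shift per cell, and no other grouping gives one.

7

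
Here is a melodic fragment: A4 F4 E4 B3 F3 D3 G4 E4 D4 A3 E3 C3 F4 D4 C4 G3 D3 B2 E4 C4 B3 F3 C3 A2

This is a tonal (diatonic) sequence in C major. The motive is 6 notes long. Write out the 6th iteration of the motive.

The 6-note cells begin on A4, G4, F4, E4 — each down a 2nd from the last.
Continuing the starts: D4 → C4.
So cell 6 is C4 A3 G3 D3 A2 F2.

C4 A3 G3 D3 A2 F2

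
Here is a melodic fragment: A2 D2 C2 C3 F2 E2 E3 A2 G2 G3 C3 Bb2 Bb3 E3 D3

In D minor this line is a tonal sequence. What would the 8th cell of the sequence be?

A4 D4 C4

Taking 3-note groups, the heads are A2, C3, E3, G3, Bb3: the pattern moves up a 3rd.
Carrying on: D4 → F4 → A4.
Statement 8 starts on A4 and keeps the same diatonic contour: A4 D4 C4.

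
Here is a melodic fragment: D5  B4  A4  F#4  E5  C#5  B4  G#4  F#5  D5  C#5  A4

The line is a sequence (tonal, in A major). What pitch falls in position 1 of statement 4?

The unit is 4 notes. Position-1 pitches of the 3 shown cells: D5, E5, F#5.
From F#5, up a 2nd gives G#5.

G#5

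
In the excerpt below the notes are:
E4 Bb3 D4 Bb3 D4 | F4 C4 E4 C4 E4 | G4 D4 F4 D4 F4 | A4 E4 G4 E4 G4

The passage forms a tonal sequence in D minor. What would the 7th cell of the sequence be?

Taking 5-note groups, the heads are E4, F4, G4, A4: the pattern moves up a 2nd.
Continuing the starts: Bb4 → C5 → D5.
Statement 7 starts on D5 and keeps the same diatonic contour: D5 A4 C5 A4 C5.

D5 A4 C5 A4 C5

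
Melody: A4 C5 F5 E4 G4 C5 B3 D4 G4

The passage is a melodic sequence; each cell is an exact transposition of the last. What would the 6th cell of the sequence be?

Unit = 3 notes; the statements start on A4, E4, B3, moving down a 4th each time.
Carrying on: F#3 → C#3 → G#2.
From G#2 the exact shape gives G#2 B2 E3.

G#2 B2 E3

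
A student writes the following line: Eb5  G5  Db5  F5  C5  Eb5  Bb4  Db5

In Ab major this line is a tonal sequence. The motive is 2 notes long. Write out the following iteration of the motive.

Ab4 C5

With a 2-note motive the entries are Eb5, Db5, C5, Bb4, each down a 2nd from the previous.
So cell 5 is Ab4 C5.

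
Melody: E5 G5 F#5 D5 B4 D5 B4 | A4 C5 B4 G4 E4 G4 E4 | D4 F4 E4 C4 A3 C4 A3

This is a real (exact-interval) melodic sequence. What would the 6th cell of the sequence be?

F2 Ab2 G2 Eb2 C2 Eb2 C2

With a 7-note motive the entries are E5, A4, D4, each down a 5th from the previous.
Extending down a 5th: G3 → C3 → F2.
So cell 6 is F2 Ab2 G2 Eb2 C2 Eb2 C2.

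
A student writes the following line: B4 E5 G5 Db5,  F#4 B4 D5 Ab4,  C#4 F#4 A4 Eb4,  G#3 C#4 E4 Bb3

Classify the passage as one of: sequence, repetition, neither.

sequence

Each 4-note cell is the previous one transposed down a 4th.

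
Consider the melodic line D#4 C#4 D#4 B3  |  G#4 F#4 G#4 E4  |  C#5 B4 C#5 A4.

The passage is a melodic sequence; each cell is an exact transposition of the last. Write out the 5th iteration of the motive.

B5 A5 B5 G5

Unit = 4 notes; the statements start on D#4, G#4, C#5, moving up a 4th each time.
Continuing the starts: F#5 → B5.
Statement 5 starts on B5 and keeps the same exact contour: B5 A5 B5 G5.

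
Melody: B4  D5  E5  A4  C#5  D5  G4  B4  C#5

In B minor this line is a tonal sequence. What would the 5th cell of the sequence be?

Taking 3-note groups, the heads are B4, A4, G4: the pattern moves down a 2nd.
Carrying on: F#4 → E4.
From E4 the diatonic shape gives E4 G4 A4.

E4 G4 A4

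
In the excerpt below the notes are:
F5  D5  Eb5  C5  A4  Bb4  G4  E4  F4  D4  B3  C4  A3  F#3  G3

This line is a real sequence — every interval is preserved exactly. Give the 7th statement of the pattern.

B2 G#2 A2

Unit = 3 notes; the statements start on F5, C5, G4, D4, A3, moving down a 4th each time.
Carrying on: E3 → B2.
From B2 the exact shape gives B2 G#2 A2.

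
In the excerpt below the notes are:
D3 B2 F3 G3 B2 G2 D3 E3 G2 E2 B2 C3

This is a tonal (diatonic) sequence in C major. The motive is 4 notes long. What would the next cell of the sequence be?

Unit = 4 notes; the statements start on D3, B2, G2, moving down a 3rd each time.
So cell 4 is E2 C2 G2 A2.

E2 C2 G2 A2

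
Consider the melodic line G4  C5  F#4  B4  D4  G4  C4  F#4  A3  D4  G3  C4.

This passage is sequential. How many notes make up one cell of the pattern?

12 notes total. Splitting into 3 groups of 4:
G4 C5 F#4 B4 | D4 G4 C4 F#4 | A3 D4 G3 C4
Each cell is the previous one down a 4th — so the unit is 4 notes.

4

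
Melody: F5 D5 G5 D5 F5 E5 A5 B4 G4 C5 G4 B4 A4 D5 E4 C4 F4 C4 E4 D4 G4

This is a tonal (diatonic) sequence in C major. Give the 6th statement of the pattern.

G2 E2 A2 E2 G2 F2 B2

Taking 7-note groups, the heads are F5, B4, E4: the pattern moves down a 5th.
Continuing the starts: A3 → D3 → G2.
From G2 the diatonic shape gives G2 E2 A2 E2 G2 F2 B2.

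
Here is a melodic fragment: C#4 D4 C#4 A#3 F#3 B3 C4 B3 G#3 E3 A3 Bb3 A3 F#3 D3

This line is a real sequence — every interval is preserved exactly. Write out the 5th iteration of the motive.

Unit = 5 notes; the statements start on C#4, B3, A3, moving down a 2nd each time.
Continuing the starts: G3 → F3.
Statement 5 starts on F3 and keeps the same exact contour: F3 Gb3 F3 D3 Bb2.

F3 Gb3 F3 D3 Bb2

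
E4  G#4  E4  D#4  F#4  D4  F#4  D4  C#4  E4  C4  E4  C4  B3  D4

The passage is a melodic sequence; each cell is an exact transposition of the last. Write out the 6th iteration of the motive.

With a 5-note motive the entries are E4, D4, C4, each down a 2nd from the previous.
Continuing the starts: Bb3 → Ab3 → Gb3.
So cell 6 is Gb3 Bb3 Gb3 F3 Ab3.

Gb3 Bb3 Gb3 F3 Ab3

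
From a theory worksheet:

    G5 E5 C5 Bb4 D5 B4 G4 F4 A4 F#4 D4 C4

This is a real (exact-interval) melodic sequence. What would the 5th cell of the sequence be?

The 4-note cells begin on G5, D5, A4 — each down a 4th from the last.
Extending down a 4th: E4 → B3.
From B3 the exact shape gives B3 G#3 E3 D3.

B3 G#3 E3 D3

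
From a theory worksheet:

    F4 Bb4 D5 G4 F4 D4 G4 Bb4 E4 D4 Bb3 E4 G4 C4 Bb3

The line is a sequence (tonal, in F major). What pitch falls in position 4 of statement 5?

F3

Grouping in 5s, the 4th note of each cell is G4, E4, C4.
Each moves down a 3rd. Continuing: A3 → F3.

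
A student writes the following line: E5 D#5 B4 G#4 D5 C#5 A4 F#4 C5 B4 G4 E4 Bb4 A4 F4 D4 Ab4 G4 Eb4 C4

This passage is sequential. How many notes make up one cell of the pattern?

There are 20 notes; a 4-note unit gives 5 cells:
E5 D#5 B4 G#4 | D5 C#5 A4 F#4 | C5 B4 G4 E4 | Bb4 A4 F4 D4 | Ab4 G4 Eb4 C4
Every group is a transposition down a 2nd of the one before; no shorter unit works.

4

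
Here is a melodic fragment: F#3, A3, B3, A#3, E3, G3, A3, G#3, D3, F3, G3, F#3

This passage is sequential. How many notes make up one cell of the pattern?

Try groups of 4 (3 cells in 12 notes):
F#3 A3 B3 A#3 | E3 G3 A3 G#3 | D3 F3 G3 F#3
That's a consistent down a 2nd shift per cell, and no other grouping gives one.

4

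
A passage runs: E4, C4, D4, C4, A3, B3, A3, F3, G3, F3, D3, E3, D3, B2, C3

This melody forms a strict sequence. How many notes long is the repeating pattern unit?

There are 15 notes; a 3-note unit gives 5 cells:
E4 C4 D4 | C4 A3 B3 | A3 F3 G3 | F3 D3 E3 | D3 B2 C3
That's a consistent down a 3rd shift per cell, and no other grouping gives one.

3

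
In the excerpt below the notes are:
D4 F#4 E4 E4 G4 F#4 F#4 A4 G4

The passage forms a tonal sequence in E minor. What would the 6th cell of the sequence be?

Unit = 3 notes; the statements start on D4, E4, F#4, moving up a 2nd each time.
Continuing the starts: G4 → A4 → B4.
So cell 6 is B4 D5 C5.

B4 D5 C5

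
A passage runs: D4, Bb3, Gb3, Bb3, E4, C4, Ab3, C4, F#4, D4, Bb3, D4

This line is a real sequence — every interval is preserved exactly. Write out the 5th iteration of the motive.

The 4-note cells begin on D4, E4, F#4 — each up a 2nd from the last.
Extending up a 2nd: G#4 → A#4.
From A#4 the exact shape gives A#4 F#4 D4 F#4.

A#4 F#4 D4 F#4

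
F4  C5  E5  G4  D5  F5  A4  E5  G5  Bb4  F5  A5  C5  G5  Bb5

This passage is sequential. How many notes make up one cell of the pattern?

There are 15 notes; a 3-note unit gives 5 cells:
F4 C5 E5 | G4 D5 F5 | A4 E5 G5 | Bb4 F5 A5 | C5 G5 Bb5
That's a consistent up a 2nd shift per cell, and no other grouping gives one.

3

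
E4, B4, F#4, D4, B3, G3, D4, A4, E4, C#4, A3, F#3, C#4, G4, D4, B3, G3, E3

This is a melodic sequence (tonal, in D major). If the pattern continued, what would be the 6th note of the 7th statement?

A2

With 6-note cells, note 6 of each statement runs G3, F#3, E3.
Extending down a 2nd: D3 → C#3 → B2 → A2.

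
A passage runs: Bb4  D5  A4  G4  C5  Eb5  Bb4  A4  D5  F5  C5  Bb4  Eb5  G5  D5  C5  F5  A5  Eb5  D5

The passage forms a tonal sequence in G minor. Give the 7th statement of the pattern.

Taking 4-note groups, the heads are Bb4, C5, D5, Eb5, F5: the pattern moves up a 2nd.
Extending up a 2nd: G5 → A5.
Statement 7 starts on A5 and keeps the same diatonic contour: A5 C6 G5 F5.

A5 C6 G5 F5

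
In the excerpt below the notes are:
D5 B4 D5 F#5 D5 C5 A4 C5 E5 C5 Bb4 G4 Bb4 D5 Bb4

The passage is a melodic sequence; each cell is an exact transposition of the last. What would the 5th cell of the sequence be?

Gb4 Eb4 Gb4 Bb4 Gb4

Unit = 5 notes; the statements start on D5, C5, Bb4, moving down a 2nd each time.
Continuing the starts: Ab4 → Gb4.
Statement 5 starts on Gb4 and keeps the same exact contour: Gb4 Eb4 Gb4 Bb4 Gb4.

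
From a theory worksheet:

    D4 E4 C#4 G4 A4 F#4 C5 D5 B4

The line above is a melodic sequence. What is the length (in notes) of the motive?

3

There are 9 notes; a 3-note unit gives 3 cells:
D4 E4 C#4 | G4 A4 F#4 | C5 D5 B4
Each cell is the previous one up a 4th — so the unit is 3 notes.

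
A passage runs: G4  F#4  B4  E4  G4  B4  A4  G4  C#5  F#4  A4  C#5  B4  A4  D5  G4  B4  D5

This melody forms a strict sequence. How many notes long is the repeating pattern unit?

Try groups of 6 (3 cells in 18 notes):
G4 F#4 B4 E4 G4 B4 | A4 G4 C#5 F#4 A4 C#5 | B4 A4 D5 G4 B4 D5
Each cell is the previous one up a 2nd — so the unit is 6 notes.

6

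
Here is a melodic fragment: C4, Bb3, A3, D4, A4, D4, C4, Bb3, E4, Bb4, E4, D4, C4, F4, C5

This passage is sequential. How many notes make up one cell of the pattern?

15 notes total. Splitting into 3 groups of 5:
C4 Bb3 A3 D4 A4 | D4 C4 Bb3 E4 Bb4 | E4 D4 C4 F4 C5
That's a consistent up a 2nd shift per cell, and no other grouping gives one.

5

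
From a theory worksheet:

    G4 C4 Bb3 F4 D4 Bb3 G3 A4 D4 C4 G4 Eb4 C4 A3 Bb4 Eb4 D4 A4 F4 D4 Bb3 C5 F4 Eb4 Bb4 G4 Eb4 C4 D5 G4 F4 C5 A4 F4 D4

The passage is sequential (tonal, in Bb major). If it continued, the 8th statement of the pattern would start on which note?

G5

The 7-note cells begin on G4, A4, Bb4, C5, D5 — each up a 2nd from the last.
Continuing: Eb5 → F5 → G5. Statement 8 starts on G5.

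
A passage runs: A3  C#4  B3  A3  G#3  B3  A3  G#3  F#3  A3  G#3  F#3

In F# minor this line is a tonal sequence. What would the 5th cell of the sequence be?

D3 F#3 E3 D3

With a 4-note motive the entries are A3, G#3, F#3, each down a 2nd from the previous.
Extending down a 2nd: E3 → D3.
From D3 the diatonic shape gives D3 F#3 E3 D3.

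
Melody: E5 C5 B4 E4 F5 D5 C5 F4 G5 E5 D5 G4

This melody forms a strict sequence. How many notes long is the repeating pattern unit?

4

12 notes total. Splitting into 3 groups of 4:
E5 C5 B4 E4 | F5 D5 C5 F4 | G5 E5 D5 G4
Every group is a transposition up a 2nd of the one before; no shorter unit works.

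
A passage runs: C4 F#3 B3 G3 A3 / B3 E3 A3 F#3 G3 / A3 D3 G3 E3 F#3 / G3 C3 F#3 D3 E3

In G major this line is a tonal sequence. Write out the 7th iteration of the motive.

Taking 5-note groups, the heads are C4, B3, A3, G3: the pattern moves down a 2nd.
Extending down a 2nd: F#3 → E3 → D3.
Statement 7 starts on D3 and keeps the same diatonic contour: D3 G2 C3 A2 B2.

D3 G2 C3 A2 B2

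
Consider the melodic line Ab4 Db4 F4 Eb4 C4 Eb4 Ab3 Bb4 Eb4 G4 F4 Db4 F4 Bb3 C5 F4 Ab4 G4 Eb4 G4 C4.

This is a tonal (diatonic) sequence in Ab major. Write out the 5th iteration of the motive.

Unit = 7 notes; the statements start on Ab4, Bb4, C5, moving up a 2nd each time.
Carrying on: Db5 → Eb5.
From Eb5 the diatonic shape gives Eb5 Ab4 C5 Bb4 G4 Bb4 Eb4.

Eb5 Ab4 C5 Bb4 G4 Bb4 Eb4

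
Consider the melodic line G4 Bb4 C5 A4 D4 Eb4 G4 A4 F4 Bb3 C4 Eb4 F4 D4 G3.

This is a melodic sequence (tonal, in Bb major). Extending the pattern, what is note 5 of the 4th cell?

Eb3

With 5-note cells, note 5 of each statement runs D4, Bb3, G3.
From G3, down a 3rd gives Eb3.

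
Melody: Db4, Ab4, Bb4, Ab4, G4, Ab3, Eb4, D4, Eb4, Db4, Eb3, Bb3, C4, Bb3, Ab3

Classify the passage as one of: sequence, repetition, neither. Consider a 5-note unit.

neither

Note 3 of cell 2 is D4; if this were a sequence it would be F4. No unit length gives a consistent transposition pattern.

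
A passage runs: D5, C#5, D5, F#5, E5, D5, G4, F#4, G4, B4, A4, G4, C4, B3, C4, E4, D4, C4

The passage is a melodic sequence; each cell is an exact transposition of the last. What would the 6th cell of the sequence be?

Eb2 D2 Eb2 G2 F2 Eb2

The 6-note cells begin on D5, G4, C4 — each down a 5th from the last.
Continuing the starts: F3 → Bb2 → Eb2.
From Eb2 the exact shape gives Eb2 D2 Eb2 G2 F2 Eb2.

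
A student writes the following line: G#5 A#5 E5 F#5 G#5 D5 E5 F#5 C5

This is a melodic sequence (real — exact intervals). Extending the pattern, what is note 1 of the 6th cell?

The unit is 3 notes. Position-1 pitches of the 3 shown cells: G#5, F#5, E5.
Extending down a 2nd: D5 → C5 → Bb4.

Bb4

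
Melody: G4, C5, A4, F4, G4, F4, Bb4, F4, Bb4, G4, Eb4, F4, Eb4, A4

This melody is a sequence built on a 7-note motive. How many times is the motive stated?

14 notes in groups of 7 gives 14/7 = 2 statements.
Starts: G4, F4 — each down a 2nd.

2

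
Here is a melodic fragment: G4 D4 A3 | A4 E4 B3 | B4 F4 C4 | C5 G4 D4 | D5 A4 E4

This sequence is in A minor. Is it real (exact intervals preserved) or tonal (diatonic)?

Every note is diatonic to A minor.
Cell 1 has -5 semitones from note 1 to 2, but cell 3 has -6 — the interval quality changes while the contour stays the same, which is the hallmark of a tonal sequence.

tonal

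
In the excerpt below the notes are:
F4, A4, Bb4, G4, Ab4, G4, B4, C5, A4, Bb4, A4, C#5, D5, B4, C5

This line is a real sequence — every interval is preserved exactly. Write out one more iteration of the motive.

The 5-note cells begin on F4, G4, A4 — each up a 2nd from the last.
So cell 4 is B4 D#5 E5 C#5 D5.

B4 D#5 E5 C#5 D5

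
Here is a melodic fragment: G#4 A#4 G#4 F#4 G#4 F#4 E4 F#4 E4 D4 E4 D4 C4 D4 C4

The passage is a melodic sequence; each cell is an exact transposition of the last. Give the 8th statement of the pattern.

Unit = 3 notes; the statements start on G#4, F#4, E4, D4, C4, moving down a 2nd each time.
Extending down a 2nd: Bb3 → Ab3 → Gb3.
From Gb3 the exact shape gives Gb3 Ab3 Gb3.

Gb3 Ab3 Gb3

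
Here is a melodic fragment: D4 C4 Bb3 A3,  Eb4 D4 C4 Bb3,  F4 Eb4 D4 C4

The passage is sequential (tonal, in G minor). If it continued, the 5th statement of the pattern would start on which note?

With a 4-note motive the entries are D4, Eb4, F4, each up a 2nd from the previous.
Continuing: G4 → A4. Statement 5 starts on A4.

A4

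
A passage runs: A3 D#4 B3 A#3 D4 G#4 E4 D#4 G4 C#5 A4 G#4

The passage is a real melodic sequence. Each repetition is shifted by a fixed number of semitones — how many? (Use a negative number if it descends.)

5

With a 4-note motive the entries are A3, D4, G4, each up a 4th from the previous.
A3→D4 is 62 − 57 = 5 semitones.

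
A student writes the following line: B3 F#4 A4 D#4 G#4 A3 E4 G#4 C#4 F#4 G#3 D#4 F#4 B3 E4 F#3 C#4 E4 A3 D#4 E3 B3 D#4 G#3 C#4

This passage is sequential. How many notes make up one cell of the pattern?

5

Try groups of 5 (5 cells in 25 notes):
B3 F#4 A4 D#4 G#4 | A3 E4 G#4 C#4 F#4 | G#3 D#4 F#4 B3 E4 | F#3 C#4 E4 A3 D#4 | E3 B3 D#4 G#3 C#4
Every group is a transposition down a 2nd of the one before; no shorter unit works.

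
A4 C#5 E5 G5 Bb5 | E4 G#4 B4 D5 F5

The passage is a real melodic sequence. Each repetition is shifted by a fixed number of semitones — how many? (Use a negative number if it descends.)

With a 5-note motive the entries are A4, E4, each down a 4th from the previous.
Counting half-steps from A4 to E4: -5.

-5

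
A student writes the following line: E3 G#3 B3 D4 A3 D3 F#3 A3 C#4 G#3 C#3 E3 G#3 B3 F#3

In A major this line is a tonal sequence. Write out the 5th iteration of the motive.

With a 5-note motive the entries are E3, D3, C#3, each down a 2nd from the previous.
Extending down a 2nd: B2 → A2.
So cell 5 is A2 C#3 E3 G#3 D3.

A2 C#3 E3 G#3 D3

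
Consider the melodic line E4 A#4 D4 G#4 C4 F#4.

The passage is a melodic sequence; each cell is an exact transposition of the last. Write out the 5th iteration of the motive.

Ab3 D4

Unit = 2 notes; the statements start on E4, D4, C4, moving down a 2nd each time.
Extending down a 2nd: Bb3 → Ab3.
So cell 5 is Ab3 D4.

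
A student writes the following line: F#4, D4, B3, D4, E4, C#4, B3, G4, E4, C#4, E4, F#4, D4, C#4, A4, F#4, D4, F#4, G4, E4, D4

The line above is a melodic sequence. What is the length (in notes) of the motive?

7

There are 21 notes; a 7-note unit gives 3 cells:
F#4 D4 B3 D4 E4 C#4 B3 | G4 E4 C#4 E4 F#4 D4 C#4 | A4 F#4 D4 F#4 G4 E4 D4
Each cell is the previous one up a 2nd — so the unit is 7 notes.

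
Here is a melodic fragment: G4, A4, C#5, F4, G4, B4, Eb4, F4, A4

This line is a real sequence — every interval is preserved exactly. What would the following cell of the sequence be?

Db4 Eb4 G4

With a 3-note motive the entries are G4, F4, Eb4, each down a 2nd from the previous.
So cell 4 is Db4 Eb4 G4.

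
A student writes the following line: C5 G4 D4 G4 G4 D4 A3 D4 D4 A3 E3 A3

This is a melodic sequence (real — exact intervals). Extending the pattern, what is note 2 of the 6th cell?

Grouping in 4s, the 2nd note of each cell is G4, D4, A3.
Each moves down a 4th. Continuing: E3 → B2 → F#2.

F#2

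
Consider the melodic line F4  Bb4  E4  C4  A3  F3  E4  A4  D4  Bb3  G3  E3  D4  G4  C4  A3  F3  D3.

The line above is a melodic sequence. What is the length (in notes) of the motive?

6

Try groups of 6 (3 cells in 18 notes):
F4 Bb4 E4 C4 A3 F3 | E4 A4 D4 Bb3 G3 E3 | D4 G4 C4 A3 F3 D3
That's a consistent down a 2nd shift per cell, and no other grouping gives one.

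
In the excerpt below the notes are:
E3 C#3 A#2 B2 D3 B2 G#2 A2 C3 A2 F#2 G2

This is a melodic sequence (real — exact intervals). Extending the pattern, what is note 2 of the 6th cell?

Eb2

The unit is 4 notes. Position-2 pitches of the 3 shown cells: C#3, B2, A2.
Extending down a 2nd: G2 → F2 → Eb2.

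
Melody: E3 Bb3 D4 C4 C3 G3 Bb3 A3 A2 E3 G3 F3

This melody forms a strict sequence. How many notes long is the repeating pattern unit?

4

12 notes total. Splitting into 3 groups of 4:
E3 Bb3 D4 C4 | C3 G3 Bb3 A3 | A2 E3 G3 F3
That's a consistent down a 3rd shift per cell, and no other grouping gives one.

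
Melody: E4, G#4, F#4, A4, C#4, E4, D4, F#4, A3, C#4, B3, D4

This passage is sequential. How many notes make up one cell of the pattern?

Try groups of 4 (3 cells in 12 notes):
E4 G#4 F#4 A4 | C#4 E4 D4 F#4 | A3 C#4 B3 D4
Each cell is the previous one down a 3rd — so the unit is 4 notes.

4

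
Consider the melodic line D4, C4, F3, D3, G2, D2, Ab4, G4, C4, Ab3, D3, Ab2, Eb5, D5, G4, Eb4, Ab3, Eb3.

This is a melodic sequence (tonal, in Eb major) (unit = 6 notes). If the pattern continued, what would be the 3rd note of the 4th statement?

With 6-note cells, note 3 of each statement runs F3, C4, G4.
Each moves up a 5th; the next is D5.

D5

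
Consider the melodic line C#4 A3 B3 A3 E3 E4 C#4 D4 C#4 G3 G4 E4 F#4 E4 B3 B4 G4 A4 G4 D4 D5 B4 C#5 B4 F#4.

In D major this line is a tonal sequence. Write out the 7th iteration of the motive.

Taking 5-note groups, the heads are C#4, E4, G4, B4, D5: the pattern moves up a 3rd.
Extending up a 3rd: F#5 → A5.
From A5 the diatonic shape gives A5 F#5 G5 F#5 C#5.

A5 F#5 G5 F#5 C#5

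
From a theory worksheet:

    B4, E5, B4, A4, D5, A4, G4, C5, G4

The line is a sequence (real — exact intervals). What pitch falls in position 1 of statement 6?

Db4

The unit is 3 notes. Position-1 pitches of the 3 shown cells: B4, A4, G4.
Extending down a 2nd: F4 → Eb4 → Db4.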